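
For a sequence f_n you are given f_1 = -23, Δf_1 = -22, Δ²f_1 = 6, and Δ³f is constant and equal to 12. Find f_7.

175

Build the table forward from the leading diagonal:
D3: 12, 12, 12, 12, 12, 12, 12
D2: 6, 18, 30, 42, 54, 66, 78
D1: -22, -16, 2, 32, 74, 128, 194
f: -23, -45, -61, -59, -27, 47, 175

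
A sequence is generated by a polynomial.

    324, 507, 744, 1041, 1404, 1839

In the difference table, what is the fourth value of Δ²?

72

First differences: 183, 237, 297, 363, 435
Second differences: 54, 60, 66, 72
Third differences: 6, 6, 6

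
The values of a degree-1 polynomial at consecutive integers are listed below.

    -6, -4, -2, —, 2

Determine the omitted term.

0

Using the first 3 terms:
2  2
Constant first difference = 2.
Extend forward: -2 + 2 = 0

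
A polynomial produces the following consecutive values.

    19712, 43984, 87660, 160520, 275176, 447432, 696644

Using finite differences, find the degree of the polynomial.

D1: 24272, 43676, 72860, 114656, 172256, 249212
D2: 19404, 29184, 41796, 57600, 76956
D3: 9780, 12612, 15804, 19356
D4: 2832, 3192, 3552
D5: 360, 360
The fifth differences are constant, so the polynomial has degree 5.

5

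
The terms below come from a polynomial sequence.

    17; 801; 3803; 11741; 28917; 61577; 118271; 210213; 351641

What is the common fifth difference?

360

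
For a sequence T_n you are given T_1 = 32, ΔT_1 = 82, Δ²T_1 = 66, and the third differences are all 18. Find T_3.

262

Build the table forward from the leading diagonal:
Third differences: 18  18  18
Second differences: 66  84  102
First differences: 82  148  232
T: 32  114  262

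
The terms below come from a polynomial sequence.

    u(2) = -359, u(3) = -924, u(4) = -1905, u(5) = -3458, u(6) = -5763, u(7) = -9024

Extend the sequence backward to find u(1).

D1: -565, -981, -1553, -2305, -3261
D2: -416, -572, -752, -956
D3: -156, -180, -204
D4: -24, -24
The fourth differences are constant at -24.
Work back: -156 + 24 = -132;  -416 + 132 = -284;  -565 + 284 = -281;  -359 + 281 = -78

-78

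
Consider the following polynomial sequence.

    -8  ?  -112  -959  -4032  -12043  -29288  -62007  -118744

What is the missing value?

-3

Using the last 7 terms:
-847  -3073  -8011  -17245  -32719  -56737
-2226  -4938  -9234  -15474  -24018
-2712  -4296  -6240  -8544
-1584  -1944  -2304
-360  -360
Constant fifth difference = -360.
Extend backward: -1584 + 360 = -1224;  -2712 + 1224 = -1488;  -2226 + 1488 = -738;  -847 + 738 = -109;  -112 + 109 = -3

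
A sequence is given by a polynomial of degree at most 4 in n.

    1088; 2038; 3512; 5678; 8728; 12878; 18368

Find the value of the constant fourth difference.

D1: 950, 1474, 2166, 3050, 4150, 5490
D2: 524, 692, 884, 1100, 1340
D3: 168, 192, 216, 240
D4: 24, 24, 24

24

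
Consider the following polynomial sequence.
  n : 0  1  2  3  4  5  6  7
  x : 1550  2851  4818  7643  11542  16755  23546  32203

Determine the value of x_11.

First differences: 1301, 1967, 2825, 3899, 5213, 6791, 8657
Second differences: 666, 858, 1074, 1314, 1578, 1866
Third differences: 192, 216, 240, 264, 288
Fourth differences: 24, 24, 24, 24
Constant fourth difference = 24, so extend:
288 + 24 = 312;  1866 + 312 = 2178;  8657 + 2178 = 10835;  32203 + 10835 = 43038
312 + 24 = 336;  2178 + 336 = 2514;  10835 + 2514 = 13349;  43038 + 13349 = 56387
336 + 24 = 360;  2514 + 360 = 2874;  13349 + 2874 = 16223;  56387 + 16223 = 72610
360 + 24 = 384;  2874 + 384 = 3258;  16223 + 3258 = 19481;  72610 + 19481 = 92091

92091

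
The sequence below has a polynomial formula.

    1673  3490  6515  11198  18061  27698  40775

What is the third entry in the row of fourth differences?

72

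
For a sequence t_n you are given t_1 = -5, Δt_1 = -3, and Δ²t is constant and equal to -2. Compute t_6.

-40

Build the table forward from the leading diagonal:
Second differences: -2, -2, -2, -2, -2, -2
First differences: -3, -5, -7, -9, -11, -13
t: -5, -8, -13, -20, -29, -40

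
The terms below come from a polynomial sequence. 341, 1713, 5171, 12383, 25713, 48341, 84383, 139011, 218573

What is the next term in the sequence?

330713

1372, 3458, 7212, 13330, 22628, 36042, 54628, 79562
2086, 3754, 6118, 9298, 13414, 18586, 24934
1668, 2364, 3180, 4116, 5172, 6348
696, 816, 936, 1056, 1176
120, 120, 120, 120
Fifth differences constant at 120.
1176 + 120 = 1296;  6348 + 1296 = 7644;  24934 + 7644 = 32578;  79562 + 32578 = 112140;  218573 + 112140 = 330713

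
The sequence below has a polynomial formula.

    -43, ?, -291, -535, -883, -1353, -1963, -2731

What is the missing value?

-133

Using the last 6 terms:
Δ: -244  -348  -470  -610  -768
Δ²: -104  -122  -140  -158
Δ³: -18  -18  -18
Constant third difference = -18.
Extend backward: -104 + 18 = -86;  -244 + 86 = -158;  -291 + 158 = -133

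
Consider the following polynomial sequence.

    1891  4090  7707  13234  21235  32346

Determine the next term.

47275

Δ: 2199, 3617, 5527, 8001, 11111
Δ²: 1418, 1910, 2474, 3110
Δ³: 492, 564, 636
Δ⁴: 72, 72
Fourth differences constant at 72.
636 + 72 = 708;  3110 + 708 = 3818;  11111 + 3818 = 14929;  32346 + 14929 = 47275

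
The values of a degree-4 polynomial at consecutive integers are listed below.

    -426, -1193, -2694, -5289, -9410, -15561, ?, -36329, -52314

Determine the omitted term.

-24318

Using the first 6 terms:
Δ: -767, -1501, -2595, -4121, -6151
Δ²: -734, -1094, -1526, -2030
Δ³: -360, -432, -504
Δ⁴: -72, -72
Constant fourth difference = -72.
Extend forward: -504 − 72 = -576;  -2030 − 576 = -2606;  -6151 − 2606 = -8757;  -15561 − 8757 = -24318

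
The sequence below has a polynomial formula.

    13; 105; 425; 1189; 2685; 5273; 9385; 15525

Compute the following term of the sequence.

24269

D1: 92, 320, 764, 1496, 2588, 4112, 6140
D2: 228, 444, 732, 1092, 1524, 2028
D3: 216, 288, 360, 432, 504
D4: 72, 72, 72, 72
The fourth differences are constant (72).
504 + 72 = 576;  2028 + 576 = 2604;  6140 + 2604 = 8744;  15525 + 8744 = 24269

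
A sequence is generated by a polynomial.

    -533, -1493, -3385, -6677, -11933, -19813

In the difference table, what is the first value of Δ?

-960

First differences: -960, -1892, -3292, -5256, -7880
Second differences: -932, -1400, -1964, -2624
Third differences: -468, -564, -660
Fourth differences: -96, -96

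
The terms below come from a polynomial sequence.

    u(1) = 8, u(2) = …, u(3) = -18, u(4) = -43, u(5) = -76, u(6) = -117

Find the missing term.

-1

Using the last 4 terms:
D1: -25, -33, -41
D2: -8, -8
Constant second difference = -8.
Extend backward: -25 + 8 = -17;  -18 + 17 = -1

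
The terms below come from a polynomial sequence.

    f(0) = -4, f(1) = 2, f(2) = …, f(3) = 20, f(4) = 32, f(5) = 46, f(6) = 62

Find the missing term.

Using the last 4 terms:
Δ: 12  14  16
Δ²: 2  2
Constant second difference = 2.
Extend backward: 12 − 2 = 10;  20 − 10 = 10

10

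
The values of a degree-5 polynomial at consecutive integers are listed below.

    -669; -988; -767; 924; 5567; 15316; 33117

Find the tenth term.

178692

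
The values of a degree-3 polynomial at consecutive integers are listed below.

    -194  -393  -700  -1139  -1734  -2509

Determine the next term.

-3488

-199 , -307 , -439 , -595 , -775
-108 , -132 , -156 , -180
-24 , -24 , -24
Constant third difference = -24, so extend:
-180 − 24 = -204;  -775 − 204 = -979;  -2509 − 979 = -3488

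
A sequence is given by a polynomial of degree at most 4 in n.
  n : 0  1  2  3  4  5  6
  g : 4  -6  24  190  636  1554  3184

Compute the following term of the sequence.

Δ: -10, 30, 166, 446, 918, 1630
Δ²: 40, 136, 280, 472, 712
Δ³: 96, 144, 192, 240
Δ⁴: 48, 48, 48
The fourth differences are constant (48).
240 + 48 = 288;  712 + 288 = 1000;  1630 + 1000 = 2630;  3184 + 2630 = 5814

5814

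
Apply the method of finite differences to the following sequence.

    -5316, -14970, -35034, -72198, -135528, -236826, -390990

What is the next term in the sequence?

Δ: -9654 , -20064 , -37164 , -63330 , -101298 , -154164
Δ²: -10410 , -17100 , -26166 , -37968 , -52866
Δ³: -6690 , -9066 , -11802 , -14898
Δ⁴: -2376 , -2736 , -3096
Δ⁵: -360 , -360
Fifth differences constant at -360.
-3096 − 360 = -3456;  -14898 − 3456 = -18354;  -52866 − 18354 = -71220;  -154164 − 71220 = -225384;  -390990 − 225384 = -616374

-616374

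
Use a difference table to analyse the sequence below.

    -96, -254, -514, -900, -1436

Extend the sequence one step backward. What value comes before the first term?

-16

Δ: -158  -260  -386  -536
Δ²: -102  -126  -150
Δ³: -24  -24
The third differences are constant at -24.
Work back: -102 + 24 = -78;  -158 + 78 = -80;  -96 + 80 = -16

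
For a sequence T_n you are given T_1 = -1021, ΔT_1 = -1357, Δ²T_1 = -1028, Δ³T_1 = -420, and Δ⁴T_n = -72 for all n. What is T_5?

-14369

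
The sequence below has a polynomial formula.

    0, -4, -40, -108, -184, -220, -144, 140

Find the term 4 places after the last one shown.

6116

-4, -36, -68, -76, -36, 76, 284
-32, -32, -8, 40, 112, 208
0, 24, 48, 72, 96
24, 24, 24, 24
Fourth differences constant at 24.
96 + 24 = 120;  208 + 120 = 328;  284 + 328 = 612;  140 + 612 = 752
120 + 24 = 144;  328 + 144 = 472;  612 + 472 = 1084;  752 + 1084 = 1836
144 + 24 = 168;  472 + 168 = 640;  1084 + 640 = 1724;  1836 + 1724 = 3560
168 + 24 = 192;  640 + 192 = 832;  1724 + 832 = 2556;  3560 + 2556 = 6116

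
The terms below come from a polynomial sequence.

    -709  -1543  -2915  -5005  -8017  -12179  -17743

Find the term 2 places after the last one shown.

-34205

Δ: -834 , -1372 , -2090 , -3012 , -4162 , -5564
Δ²: -538 , -718 , -922 , -1150 , -1402
Δ³: -180 , -204 , -228 , -252
Δ⁴: -24 , -24 , -24
The fourth differences are constant (-24).
-252 − 24 = -276;  -1402 − 276 = -1678;  -5564 − 1678 = -7242;  -17743 − 7242 = -24985
-276 − 24 = -300;  -1678 − 300 = -1978;  -7242 − 1978 = -9220;  -24985 − 9220 = -34205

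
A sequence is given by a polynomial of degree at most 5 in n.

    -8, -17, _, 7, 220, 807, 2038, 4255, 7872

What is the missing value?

Using the last 6 terms:
Δ: 213  587  1231  2217  3617
Δ²: 374  644  986  1400
Δ³: 270  342  414
Δ⁴: 72  72
Constant fourth difference = 72.
Extend backward: 270 − 72 = 198;  374 − 198 = 176;  213 − 176 = 37;  7 − 37 = -30

-30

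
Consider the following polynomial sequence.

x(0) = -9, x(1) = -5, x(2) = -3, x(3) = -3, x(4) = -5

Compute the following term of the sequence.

First differences: 4 , 2 , 0 , -2
Second differences: -2 , -2 , -2
Second differences constant at -2.
-2 − 2 = -4;  -5 − 4 = -9

-9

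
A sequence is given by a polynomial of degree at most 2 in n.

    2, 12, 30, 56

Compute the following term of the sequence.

10, 18, 26
8, 8
Constant second difference = 8, so extend:
26 + 8 = 34;  56 + 34 = 90

90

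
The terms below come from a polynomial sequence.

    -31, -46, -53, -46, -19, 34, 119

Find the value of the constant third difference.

Δ: -15, -7, 7, 27, 53, 85
Δ²: 8, 14, 20, 26, 32
Δ³: 6, 6, 6, 6

6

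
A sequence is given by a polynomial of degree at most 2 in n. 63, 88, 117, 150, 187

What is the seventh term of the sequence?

D1: 25  29  33  37
D2: 4  4  4
Second differences constant at 4.
37 + 4 = 41;  187 + 41 = 228
41 + 4 = 45;  228 + 45 = 273

273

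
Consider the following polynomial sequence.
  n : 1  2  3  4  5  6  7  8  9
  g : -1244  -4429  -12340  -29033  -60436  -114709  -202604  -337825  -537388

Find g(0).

-241

First differences: -3185  -7911  -16693  -31403  -54273  -87895  -135221  -199563
Second differences: -4726  -8782  -14710  -22870  -33622  -47326  -64342
Third differences: -4056  -5928  -8160  -10752  -13704  -17016
Fourth differences: -1872  -2232  -2592  -2952  -3312
Fifth differences: -360  -360  -360  -360
The fifth differences are constant at -360.
Work back: -1872 + 360 = -1512;  -4056 + 1512 = -2544;  -4726 + 2544 = -2182;  -3185 + 2182 = -1003;  -1244 + 1003 = -241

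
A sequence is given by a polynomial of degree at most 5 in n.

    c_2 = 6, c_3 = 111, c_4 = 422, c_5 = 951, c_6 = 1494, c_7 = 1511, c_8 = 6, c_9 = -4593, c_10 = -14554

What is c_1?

-1

Δ: 105  311  529  543  17  -1505  -4599  -9961
Δ²: 206  218  14  -526  -1522  -3094  -5362
Δ³: 12  -204  -540  -996  -1572  -2268
Δ⁴: -216  -336  -456  -576  -696
Δ⁵: -120  -120  -120  -120
The fifth differences are constant at -120.
Work back: -216 + 120 = -96;  12 + 96 = 108;  206 − 108 = 98;  105 − 98 = 7;  6 − 7 = -1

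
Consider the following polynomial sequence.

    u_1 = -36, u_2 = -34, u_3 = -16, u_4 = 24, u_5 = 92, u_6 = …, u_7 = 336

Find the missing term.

194

Using the first 5 terms:
First differences: 2  18  40  68
Second differences: 16  22  28
Third differences: 6  6
Constant third difference = 6.
Extend forward: 28 + 6 = 34;  68 + 34 = 102;  92 + 102 = 194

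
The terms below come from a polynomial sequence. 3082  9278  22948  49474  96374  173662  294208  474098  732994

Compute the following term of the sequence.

6196 , 13670 , 26526 , 46900 , 77288 , 120546 , 179890 , 258896
7474 , 12856 , 20374 , 30388 , 43258 , 59344 , 79006
5382 , 7518 , 10014 , 12870 , 16086 , 19662
2136 , 2496 , 2856 , 3216 , 3576
360 , 360 , 360 , 360
Fifth differences constant at 360.
3576 + 360 = 3936;  19662 + 3936 = 23598;  79006 + 23598 = 102604;  258896 + 102604 = 361500;  732994 + 361500 = 1094494

1094494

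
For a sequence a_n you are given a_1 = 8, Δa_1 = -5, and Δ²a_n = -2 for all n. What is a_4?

Build the table forward from the leading diagonal:
Δ²: -2, -2, -2, -2
Δ: -5, -7, -9, -11
a: 8, 3, -4, -13

-13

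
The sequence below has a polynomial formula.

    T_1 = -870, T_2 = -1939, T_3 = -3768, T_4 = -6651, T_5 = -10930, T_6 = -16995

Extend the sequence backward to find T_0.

-1069  -1829  -2883  -4279  -6065
-760  -1054  -1396  -1786
-294  -342  -390
-48  -48
The fourth differences are constant at -48.
Work back: -294 + 48 = -246;  -760 + 246 = -514;  -1069 + 514 = -555;  -870 + 555 = -315

-315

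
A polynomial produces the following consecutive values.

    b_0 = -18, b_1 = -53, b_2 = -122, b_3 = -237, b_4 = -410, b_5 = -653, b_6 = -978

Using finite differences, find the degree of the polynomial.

3

D1: -35, -69, -115, -173, -243, -325
D2: -34, -46, -58, -70, -82
D3: -12, -12, -12, -12
The third differences are constant, so the polynomial has degree 3.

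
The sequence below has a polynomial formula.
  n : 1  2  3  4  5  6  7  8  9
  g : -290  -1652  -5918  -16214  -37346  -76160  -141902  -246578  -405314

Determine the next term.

Δ: -1362, -4266, -10296, -21132, -38814, -65742, -104676, -158736
Δ²: -2904, -6030, -10836, -17682, -26928, -38934, -54060
Δ³: -3126, -4806, -6846, -9246, -12006, -15126
Δ⁴: -1680, -2040, -2400, -2760, -3120
Δ⁵: -360, -360, -360, -360
The fifth differences are constant (-360).
-3120 − 360 = -3480;  -15126 − 3480 = -18606;  -54060 − 18606 = -72666;  -158736 − 72666 = -231402;  -405314 − 231402 = -636716

-636716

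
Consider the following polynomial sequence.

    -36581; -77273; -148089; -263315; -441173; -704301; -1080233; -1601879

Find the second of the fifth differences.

-480

D1: -40692, -70816, -115226, -177858, -263128, -375932, -521646
D2: -30124, -44410, -62632, -85270, -112804, -145714
D3: -14286, -18222, -22638, -27534, -32910
D4: -3936, -4416, -4896, -5376
D5: -480, -480, -480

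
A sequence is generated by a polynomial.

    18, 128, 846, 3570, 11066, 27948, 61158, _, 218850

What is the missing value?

120446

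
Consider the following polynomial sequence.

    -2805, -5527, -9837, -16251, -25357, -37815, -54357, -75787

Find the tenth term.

First differences: -2722, -4310, -6414, -9106, -12458, -16542, -21430
Second differences: -1588, -2104, -2692, -3352, -4084, -4888
Third differences: -516, -588, -660, -732, -804
Fourth differences: -72, -72, -72, -72
Fourth differences constant at -72.
-804 − 72 = -876;  -4888 − 876 = -5764;  -21430 − 5764 = -27194;  -75787 − 27194 = -102981
-876 − 72 = -948;  -5764 − 948 = -6712;  -27194 − 6712 = -33906;  -102981 − 33906 = -136887

-136887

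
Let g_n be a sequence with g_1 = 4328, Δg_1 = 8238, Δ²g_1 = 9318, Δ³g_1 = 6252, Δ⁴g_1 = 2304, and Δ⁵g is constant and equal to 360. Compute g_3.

30122

Build the table forward from the leading diagonal:
D5: 360, 360, 360
D4: 2304, 2664, 3024
D3: 6252, 8556, 11220
D2: 9318, 15570, 24126
D1: 8238, 17556, 33126
g: 4328, 12566, 30122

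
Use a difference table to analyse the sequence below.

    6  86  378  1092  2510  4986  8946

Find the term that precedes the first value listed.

0

Δ: 80, 292, 714, 1418, 2476, 3960
Δ²: 212, 422, 704, 1058, 1484
Δ³: 210, 282, 354, 426
Δ⁴: 72, 72, 72
The fourth differences are constant at 72.
Work back: 210 − 72 = 138;  212 − 138 = 74;  80 − 74 = 6;  6 − 6 = 0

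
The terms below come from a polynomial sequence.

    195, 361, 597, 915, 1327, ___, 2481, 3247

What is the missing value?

1845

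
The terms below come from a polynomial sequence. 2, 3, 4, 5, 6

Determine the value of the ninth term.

1, 1, 1, 1
Constant first difference = 1, so extend:
6 + 1 = 7
7 + 1 = 8
8 + 1 = 9
9 + 1 = 10

10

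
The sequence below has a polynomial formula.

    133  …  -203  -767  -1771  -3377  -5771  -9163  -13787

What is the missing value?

Using the last 7 terms:
First differences: -564, -1004, -1606, -2394, -3392, -4624
Second differences: -440, -602, -788, -998, -1232
Third differences: -162, -186, -210, -234
Fourth differences: -24, -24, -24
Constant fourth difference = -24.
Extend backward: -162 + 24 = -138;  -440 + 138 = -302;  -564 + 302 = -262;  -203 + 262 = 59

59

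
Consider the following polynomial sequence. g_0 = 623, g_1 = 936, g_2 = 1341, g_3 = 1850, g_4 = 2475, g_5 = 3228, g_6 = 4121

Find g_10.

Δ: 313, 405, 509, 625, 753, 893
Δ²: 92, 104, 116, 128, 140
Δ³: 12, 12, 12, 12
Third differences constant at 12.
140 + 12 = 152;  893 + 152 = 1045;  4121 + 1045 = 5166
152 + 12 = 164;  1045 + 164 = 1209;  5166 + 1209 = 6375
164 + 12 = 176;  1209 + 176 = 1385;  6375 + 1385 = 7760
176 + 12 = 188;  1385 + 188 = 1573;  7760 + 1573 = 9333

9333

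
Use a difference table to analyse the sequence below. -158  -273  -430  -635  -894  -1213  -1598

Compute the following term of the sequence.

-2055

Δ: -115 , -157 , -205 , -259 , -319 , -385
Δ²: -42 , -48 , -54 , -60 , -66
Δ³: -6 , -6 , -6 , -6
The third differences are constant (-6).
-66 − 6 = -72;  -385 − 72 = -457;  -1598 − 457 = -2055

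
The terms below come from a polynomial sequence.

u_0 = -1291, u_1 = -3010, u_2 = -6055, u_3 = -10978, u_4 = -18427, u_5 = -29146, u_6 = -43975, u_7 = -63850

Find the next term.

D1: -1719  -3045  -4923  -7449  -10719  -14829  -19875
D2: -1326  -1878  -2526  -3270  -4110  -5046
D3: -552  -648  -744  -840  -936
D4: -96  -96  -96  -96
Constant fourth difference = -96, so extend:
-936 − 96 = -1032;  -5046 − 1032 = -6078;  -19875 − 6078 = -25953;  -63850 − 25953 = -89803

-89803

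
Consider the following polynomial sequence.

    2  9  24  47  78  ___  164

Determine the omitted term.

Using the first 5 terms:
D1: 7, 15, 23, 31
D2: 8, 8, 8
Constant second difference = 8.
Extend forward: 31 + 8 = 39;  78 + 39 = 117

117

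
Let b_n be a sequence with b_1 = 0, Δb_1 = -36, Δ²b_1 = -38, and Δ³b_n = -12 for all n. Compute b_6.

Build the table forward from the leading diagonal:
D3: -12, -12, -12, -12, -12, -12
D2: -38, -50, -62, -74, -86, -98
D1: -36, -74, -124, -186, -260, -346
b: 0, -36, -110, -234, -420, -680

-680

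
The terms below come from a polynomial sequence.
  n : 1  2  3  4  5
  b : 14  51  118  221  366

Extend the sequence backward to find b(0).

Δ: 37, 67, 103, 145
Δ²: 30, 36, 42
Δ³: 6, 6
The third differences are constant at 6.
Work back: 30 − 6 = 24;  37 − 24 = 13;  14 − 13 = 1

1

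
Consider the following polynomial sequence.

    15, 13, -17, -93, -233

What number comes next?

Δ: -2 , -30 , -76 , -140
Δ²: -28 , -46 , -64
Δ³: -18 , -18
Third differences constant at -18.
-64 − 18 = -82;  -140 − 82 = -222;  -233 − 222 = -455

-455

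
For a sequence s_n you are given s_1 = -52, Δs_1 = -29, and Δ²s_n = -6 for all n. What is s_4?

-157

Build the table forward from the leading diagonal:
Δ²: -6  -6  -6  -6
Δ: -29  -35  -41  -47
s: -52  -81  -116  -157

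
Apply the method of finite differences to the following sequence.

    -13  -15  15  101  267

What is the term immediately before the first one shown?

-3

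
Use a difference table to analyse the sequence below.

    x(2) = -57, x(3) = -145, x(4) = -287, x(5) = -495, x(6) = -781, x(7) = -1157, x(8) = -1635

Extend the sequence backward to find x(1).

-11

-88, -142, -208, -286, -376, -478
-54, -66, -78, -90, -102
-12, -12, -12, -12
The third differences are constant at -12.
Work back: -54 + 12 = -42;  -88 + 42 = -46;  -57 + 46 = -11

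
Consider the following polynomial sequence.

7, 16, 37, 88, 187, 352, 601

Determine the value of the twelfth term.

First differences: 9, 21, 51, 99, 165, 249
Second differences: 12, 30, 48, 66, 84
Third differences: 18, 18, 18, 18
Constant third difference = 18, so extend:
84 + 18 = 102;  249 + 102 = 351;  601 + 351 = 952
102 + 18 = 120;  351 + 120 = 471;  952 + 471 = 1423
120 + 18 = 138;  471 + 138 = 609;  1423 + 609 = 2032
138 + 18 = 156;  609 + 156 = 765;  2032 + 765 = 2797
156 + 18 = 174;  765 + 174 = 939;  2797 + 939 = 3736

3736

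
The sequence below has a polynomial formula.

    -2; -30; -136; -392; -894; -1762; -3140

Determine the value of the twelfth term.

-24400

D1: -28  -106  -256  -502  -868  -1378
D2: -78  -150  -246  -366  -510
D3: -72  -96  -120  -144
D4: -24  -24  -24
Fourth differences constant at -24.
-144 − 24 = -168;  -510 − 168 = -678;  -1378 − 678 = -2056;  -3140 − 2056 = -5196
-168 − 24 = -192;  -678 − 192 = -870;  -2056 − 870 = -2926;  -5196 − 2926 = -8122
-192 − 24 = -216;  -870 − 216 = -1086;  -2926 − 1086 = -4012;  -8122 − 4012 = -12134
-216 − 24 = -240;  -1086 − 240 = -1326;  -4012 − 1326 = -5338;  -12134 − 5338 = -17472
-240 − 24 = -264;  -1326 − 264 = -1590;  -5338 − 1590 = -6928;  -17472 − 6928 = -24400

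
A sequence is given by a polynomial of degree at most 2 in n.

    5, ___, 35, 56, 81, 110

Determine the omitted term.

18

Using the last 4 terms:
Δ: 21  25  29
Δ²: 4  4
Constant second difference = 4.
Extend backward: 21 − 4 = 17;  35 − 17 = 18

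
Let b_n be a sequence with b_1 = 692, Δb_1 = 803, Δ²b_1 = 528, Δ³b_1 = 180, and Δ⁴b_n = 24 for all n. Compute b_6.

Build the table forward from the leading diagonal:
Δ⁴: 24, 24, 24, 24, 24, 24
Δ³: 180, 204, 228, 252, 276, 300
Δ²: 528, 708, 912, 1140, 1392, 1668
Δ: 803, 1331, 2039, 2951, 4091, 5483
b: 692, 1495, 2826, 4865, 7816, 11907

11907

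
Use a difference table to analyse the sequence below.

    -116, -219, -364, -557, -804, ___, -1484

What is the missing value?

Using the first 5 terms:
Δ: -103  -145  -193  -247
Δ²: -42  -48  -54
Δ³: -6  -6
Constant third difference = -6.
Extend forward: -54 − 6 = -60;  -247 − 60 = -307;  -804 − 307 = -1111

-1111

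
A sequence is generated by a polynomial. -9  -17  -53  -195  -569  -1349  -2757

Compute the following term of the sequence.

-5063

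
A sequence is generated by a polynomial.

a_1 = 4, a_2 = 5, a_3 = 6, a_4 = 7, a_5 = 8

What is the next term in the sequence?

9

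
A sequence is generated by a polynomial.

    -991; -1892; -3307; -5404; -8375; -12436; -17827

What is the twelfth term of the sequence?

-74812

First differences: -901, -1415, -2097, -2971, -4061, -5391
Second differences: -514, -682, -874, -1090, -1330
Third differences: -168, -192, -216, -240
Fourth differences: -24, -24, -24
Fourth differences constant at -24.
-240 − 24 = -264;  -1330 − 264 = -1594;  -5391 − 1594 = -6985;  -17827 − 6985 = -24812
-264 − 24 = -288;  -1594 − 288 = -1882;  -6985 − 1882 = -8867;  -24812 − 8867 = -33679
-288 − 24 = -312;  -1882 − 312 = -2194;  -8867 − 2194 = -11061;  -33679 − 11061 = -44740
-312 − 24 = -336;  -2194 − 336 = -2530;  -11061 − 2530 = -13591;  -44740 − 13591 = -58331
-336 − 24 = -360;  -2530 − 360 = -2890;  -13591 − 2890 = -16481;  -58331 − 16481 = -74812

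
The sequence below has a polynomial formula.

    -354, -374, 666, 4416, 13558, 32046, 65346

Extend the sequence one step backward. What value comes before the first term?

D1: -20, 1040, 3750, 9142, 18488, 33300
D2: 1060, 2710, 5392, 9346, 14812
D3: 1650, 2682, 3954, 5466
D4: 1032, 1272, 1512
D5: 240, 240
The fifth differences are constant at 240.
Work back: 1032 − 240 = 792;  1650 − 792 = 858;  1060 − 858 = 202;  -20 − 202 = -222;  -354 + 222 = -132

-132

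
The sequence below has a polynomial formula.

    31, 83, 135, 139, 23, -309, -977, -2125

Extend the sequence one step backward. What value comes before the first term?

Δ: 52  52  4  -116  -332  -668  -1148
Δ²: 0  -48  -120  -216  -336  -480
Δ³: -48  -72  -96  -120  -144
Δ⁴: -24  -24  -24  -24
The fourth differences are constant at -24.
Work back: -48 + 24 = -24;  0 + 24 = 24;  52 − 24 = 28;  31 − 28 = 3

3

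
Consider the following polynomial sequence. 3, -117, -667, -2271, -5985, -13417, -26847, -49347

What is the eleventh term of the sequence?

Δ: -120, -550, -1604, -3714, -7432, -13430, -22500
Δ²: -430, -1054, -2110, -3718, -5998, -9070
Δ³: -624, -1056, -1608, -2280, -3072
Δ⁴: -432, -552, -672, -792
Δ⁵: -120, -120, -120
Constant fifth difference = -120, so extend:
-792 − 120 = -912;  -3072 − 912 = -3984;  -9070 − 3984 = -13054;  -22500 − 13054 = -35554;  -49347 − 35554 = -84901
-912 − 120 = -1032;  -3984 − 1032 = -5016;  -13054 − 5016 = -18070;  -35554 − 18070 = -53624;  -84901 − 53624 = -138525
-1032 − 120 = -1152;  -5016 − 1152 = -6168;  -18070 − 6168 = -24238;  -53624 − 24238 = -77862;  -138525 − 77862 = -216387

-216387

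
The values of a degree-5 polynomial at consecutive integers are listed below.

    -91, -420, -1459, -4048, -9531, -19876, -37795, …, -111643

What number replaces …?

-66864

Using the first 7 terms:
-329, -1039, -2589, -5483, -10345, -17919
-710, -1550, -2894, -4862, -7574
-840, -1344, -1968, -2712
-504, -624, -744
-120, -120
Constant fifth difference = -120.
Extend forward: -744 − 120 = -864;  -2712 − 864 = -3576;  -7574 − 3576 = -11150;  -17919 − 11150 = -29069;  -37795 − 29069 = -66864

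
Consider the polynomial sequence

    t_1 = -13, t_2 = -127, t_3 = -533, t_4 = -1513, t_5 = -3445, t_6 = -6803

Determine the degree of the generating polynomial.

4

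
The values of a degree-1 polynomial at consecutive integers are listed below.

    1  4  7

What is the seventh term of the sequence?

3 , 3
The first differences are constant (3).
7 + 3 = 10
10 + 3 = 13
13 + 3 = 16
16 + 3 = 19

19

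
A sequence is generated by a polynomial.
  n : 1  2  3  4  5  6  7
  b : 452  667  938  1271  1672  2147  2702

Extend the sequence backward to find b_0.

First differences: 215, 271, 333, 401, 475, 555
Second differences: 56, 62, 68, 74, 80
Third differences: 6, 6, 6, 6
The third differences are constant at 6.
Work back: 56 − 6 = 50;  215 − 50 = 165;  452 − 165 = 287

287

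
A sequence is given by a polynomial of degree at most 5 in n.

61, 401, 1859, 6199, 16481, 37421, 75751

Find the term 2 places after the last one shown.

243749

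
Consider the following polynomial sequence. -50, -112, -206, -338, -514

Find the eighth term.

-1366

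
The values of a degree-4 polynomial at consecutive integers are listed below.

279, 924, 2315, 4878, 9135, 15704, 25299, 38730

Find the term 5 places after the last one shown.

198495

645, 1391, 2563, 4257, 6569, 9595, 13431
746, 1172, 1694, 2312, 3026, 3836
426, 522, 618, 714, 810
96, 96, 96, 96
Fourth differences constant at 96.
810 + 96 = 906;  3836 + 906 = 4742;  13431 + 4742 = 18173;  38730 + 18173 = 56903
906 + 96 = 1002;  4742 + 1002 = 5744;  18173 + 5744 = 23917;  56903 + 23917 = 80820
1002 + 96 = 1098;  5744 + 1098 = 6842;  23917 + 6842 = 30759;  80820 + 30759 = 111579
1098 + 96 = 1194;  6842 + 1194 = 8036;  30759 + 8036 = 38795;  111579 + 38795 = 150374
1194 + 96 = 1290;  8036 + 1290 = 9326;  38795 + 9326 = 48121;  150374 + 48121 = 198495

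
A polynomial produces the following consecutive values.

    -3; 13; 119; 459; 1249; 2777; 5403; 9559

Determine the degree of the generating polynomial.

D1: 16, 106, 340, 790, 1528, 2626, 4156
D2: 90, 234, 450, 738, 1098, 1530
D3: 144, 216, 288, 360, 432
D4: 72, 72, 72, 72
The fourth differences are constant, so the polynomial has degree 4.

4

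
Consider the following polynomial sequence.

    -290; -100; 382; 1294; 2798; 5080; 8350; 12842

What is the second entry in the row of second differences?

First differences: 190, 482, 912, 1504, 2282, 3270, 4492
Second differences: 292, 430, 592, 778, 988, 1222
Third differences: 138, 162, 186, 210, 234
Fourth differences: 24, 24, 24, 24

430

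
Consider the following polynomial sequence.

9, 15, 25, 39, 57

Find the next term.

79

Δ: 6, 10, 14, 18
Δ²: 4, 4, 4
Second differences constant at 4.
18 + 4 = 22;  57 + 22 = 79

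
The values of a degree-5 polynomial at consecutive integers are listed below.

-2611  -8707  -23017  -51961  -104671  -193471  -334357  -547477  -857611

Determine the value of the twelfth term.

D1: -6096 , -14310 , -28944 , -52710 , -88800 , -140886 , -213120 , -310134
D2: -8214 , -14634 , -23766 , -36090 , -52086 , -72234 , -97014
D3: -6420 , -9132 , -12324 , -15996 , -20148 , -24780
D4: -2712 , -3192 , -3672 , -4152 , -4632
D5: -480 , -480 , -480 , -480
Constant fifth difference = -480, so extend:
-4632 − 480 = -5112;  -24780 − 5112 = -29892;  -97014 − 29892 = -126906;  -310134 − 126906 = -437040;  -857611 − 437040 = -1294651
-5112 − 480 = -5592;  -29892 − 5592 = -35484;  -126906 − 35484 = -162390;  -437040 − 162390 = -599430;  -1294651 − 599430 = -1894081
-5592 − 480 = -6072;  -35484 − 6072 = -41556;  -162390 − 41556 = -203946;  -599430 − 203946 = -803376;  -1894081 − 803376 = -2697457

-2697457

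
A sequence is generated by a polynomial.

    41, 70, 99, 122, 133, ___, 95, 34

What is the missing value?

Using the first 5 terms:
First differences: 29  29  23  11
Second differences: 0  -6  -12
Third differences: -6  -6
Constant third difference = -6.
Extend forward: -12 − 6 = -18;  11 − 18 = -7;  133 − 7 = 126

126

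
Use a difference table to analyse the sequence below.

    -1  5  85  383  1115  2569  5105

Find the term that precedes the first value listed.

D1: 6  80  298  732  1454  2536
D2: 74  218  434  722  1082
D3: 144  216  288  360
D4: 72  72  72
The fourth differences are constant at 72.
Work back: 144 − 72 = 72;  74 − 72 = 2;  6 − 2 = 4;  -1 − 4 = -5

-5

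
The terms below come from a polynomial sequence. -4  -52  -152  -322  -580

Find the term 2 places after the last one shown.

Δ: -48, -100, -170, -258
Δ²: -52, -70, -88
Δ³: -18, -18
Constant third difference = -18, so extend:
-88 − 18 = -106;  -258 − 106 = -364;  -580 − 364 = -944
-106 − 18 = -124;  -364 − 124 = -488;  -944 − 488 = -1432

-1432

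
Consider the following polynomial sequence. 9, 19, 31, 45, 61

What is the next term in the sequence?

79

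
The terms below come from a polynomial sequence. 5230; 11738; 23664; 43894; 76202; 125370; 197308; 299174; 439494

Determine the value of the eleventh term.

Δ: 6508  11926  20230  32308  49168  71938  101866  140320
Δ²: 5418  8304  12078  16860  22770  29928  38454
Δ³: 2886  3774  4782  5910  7158  8526
Δ⁴: 888  1008  1128  1248  1368
Δ⁵: 120  120  120  120
The fifth differences are constant (120).
1368 + 120 = 1488;  8526 + 1488 = 10014;  38454 + 10014 = 48468;  140320 + 48468 = 188788;  439494 + 188788 = 628282
1488 + 120 = 1608;  10014 + 1608 = 11622;  48468 + 11622 = 60090;  188788 + 60090 = 248878;  628282 + 248878 = 877160

877160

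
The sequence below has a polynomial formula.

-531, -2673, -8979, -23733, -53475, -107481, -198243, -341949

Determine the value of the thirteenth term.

-2740419

First differences: -2142 , -6306 , -14754 , -29742 , -54006 , -90762 , -143706
Second differences: -4164 , -8448 , -14988 , -24264 , -36756 , -52944
Third differences: -4284 , -6540 , -9276 , -12492 , -16188
Fourth differences: -2256 , -2736 , -3216 , -3696
Fifth differences: -480 , -480 , -480
Fifth differences constant at -480.
-3696 − 480 = -4176;  -16188 − 4176 = -20364;  -52944 − 20364 = -73308;  -143706 − 73308 = -217014;  -341949 − 217014 = -558963
-4176 − 480 = -4656;  -20364 − 4656 = -25020;  -73308 − 25020 = -98328;  -217014 − 98328 = -315342;  -558963 − 315342 = -874305
-4656 − 480 = -5136;  -25020 − 5136 = -30156;  -98328 − 30156 = -128484;  -315342 − 128484 = -443826;  -874305 − 443826 = -1318131
-5136 − 480 = -5616;  -30156 − 5616 = -35772;  -128484 − 35772 = -164256;  -443826 − 164256 = -608082;  -1318131 − 608082 = -1926213
-5616 − 480 = -6096;  -35772 − 6096 = -41868;  -164256 − 41868 = -206124;  -608082 − 206124 = -814206;  -1926213 − 814206 = -2740419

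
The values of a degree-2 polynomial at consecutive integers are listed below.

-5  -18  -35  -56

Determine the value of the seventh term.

-143

First differences: -13, -17, -21
Second differences: -4, -4
Second differences constant at -4.
-21 − 4 = -25;  -56 − 25 = -81
-25 − 4 = -29;  -81 − 29 = -110
-29 − 4 = -33;  -110 − 33 = -143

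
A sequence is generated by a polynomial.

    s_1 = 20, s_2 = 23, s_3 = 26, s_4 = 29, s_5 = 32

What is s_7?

3  3  3  3
First differences constant at 3.
32 + 3 = 35
35 + 3 = 38

38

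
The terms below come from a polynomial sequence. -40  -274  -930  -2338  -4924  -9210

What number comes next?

-15814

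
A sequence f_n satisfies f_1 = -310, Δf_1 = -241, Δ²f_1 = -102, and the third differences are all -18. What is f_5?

-1958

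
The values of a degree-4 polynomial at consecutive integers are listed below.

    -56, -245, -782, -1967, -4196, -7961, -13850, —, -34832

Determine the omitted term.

-22547

Using the first 7 terms:
First differences: -189  -537  -1185  -2229  -3765  -5889
Second differences: -348  -648  -1044  -1536  -2124
Third differences: -300  -396  -492  -588
Fourth differences: -96  -96  -96
Constant fourth difference = -96.
Extend forward: -588 − 96 = -684;  -2124 − 684 = -2808;  -5889 − 2808 = -8697;  -13850 − 8697 = -22547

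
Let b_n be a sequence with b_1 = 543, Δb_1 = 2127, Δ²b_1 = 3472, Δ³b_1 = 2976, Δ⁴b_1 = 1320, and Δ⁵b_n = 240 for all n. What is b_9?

387271

Build the table forward from the leading diagonal:
Δ⁵: 240  240  240  240  240  240  240  240  240
Δ⁴: 1320  1560  1800  2040  2280  2520  2760  3000  3240
Δ³: 2976  4296  5856  7656  9696  11976  14496  17256  20256
Δ²: 3472  6448  10744  16600  24256  33952  45928  60424  77680
Δ: 2127  5599  12047  22791  39391  63647  97599  143527  203951
b: 543  2670  8269  20316  43107  82498  146145  243744  387271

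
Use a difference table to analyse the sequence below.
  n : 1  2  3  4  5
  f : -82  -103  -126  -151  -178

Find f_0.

First differences: -21, -23, -25, -27
Second differences: -2, -2, -2
The second differences are constant at -2.
Work back: -21 + 2 = -19;  -82 + 19 = -63

-63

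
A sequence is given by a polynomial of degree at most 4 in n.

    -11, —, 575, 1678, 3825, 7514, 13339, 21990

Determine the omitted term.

Using the last 6 terms:
Δ: 1103  2147  3689  5825  8651
Δ²: 1044  1542  2136  2826
Δ³: 498  594  690
Δ⁴: 96  96
Constant fourth difference = 96.
Extend backward: 498 − 96 = 402;  1044 − 402 = 642;  1103 − 642 = 461;  575 − 461 = 114

114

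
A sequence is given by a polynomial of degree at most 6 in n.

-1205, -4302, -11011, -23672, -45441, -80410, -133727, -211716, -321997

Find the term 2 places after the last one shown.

-677115

Δ: -3097, -6709, -12661, -21769, -34969, -53317, -77989, -110281
Δ²: -3612, -5952, -9108, -13200, -18348, -24672, -32292
Δ³: -2340, -3156, -4092, -5148, -6324, -7620
Δ⁴: -816, -936, -1056, -1176, -1296
Δ⁵: -120, -120, -120, -120
Fifth differences constant at -120.
-1296 − 120 = -1416;  -7620 − 1416 = -9036;  -32292 − 9036 = -41328;  -110281 − 41328 = -151609;  -321997 − 151609 = -473606
-1416 − 120 = -1536;  -9036 − 1536 = -10572;  -41328 − 10572 = -51900;  -151609 − 51900 = -203509;  -473606 − 203509 = -677115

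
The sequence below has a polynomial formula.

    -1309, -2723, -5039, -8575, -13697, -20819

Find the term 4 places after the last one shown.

-79267

Δ: -1414, -2316, -3536, -5122, -7122
Δ²: -902, -1220, -1586, -2000
Δ³: -318, -366, -414
Δ⁴: -48, -48
Fourth differences constant at -48.
-414 − 48 = -462;  -2000 − 462 = -2462;  -7122 − 2462 = -9584;  -20819 − 9584 = -30403
-462 − 48 = -510;  -2462 − 510 = -2972;  -9584 − 2972 = -12556;  -30403 − 12556 = -42959
-510 − 48 = -558;  -2972 − 558 = -3530;  -12556 − 3530 = -16086;  -42959 − 16086 = -59045
-558 − 48 = -606;  -3530 − 606 = -4136;  -16086 − 4136 = -20222;  -59045 − 20222 = -79267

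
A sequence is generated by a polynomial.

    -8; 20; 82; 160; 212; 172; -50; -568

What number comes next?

-1520

28 , 62 , 78 , 52 , -40 , -222 , -518
34 , 16 , -26 , -92 , -182 , -296
-18 , -42 , -66 , -90 , -114
-24 , -24 , -24 , -24
The fourth differences are constant (-24).
-114 − 24 = -138;  -296 − 138 = -434;  -518 − 434 = -952;  -568 − 952 = -1520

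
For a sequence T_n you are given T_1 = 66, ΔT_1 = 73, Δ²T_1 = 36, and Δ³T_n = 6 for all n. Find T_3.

248

Build the table forward from the leading diagonal:
D3: 6, 6, 6
D2: 36, 42, 48
D1: 73, 109, 151
T: 66, 139, 248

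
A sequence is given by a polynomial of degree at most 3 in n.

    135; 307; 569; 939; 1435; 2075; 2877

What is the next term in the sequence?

172 , 262 , 370 , 496 , 640 , 802
90 , 108 , 126 , 144 , 162
18 , 18 , 18 , 18
The third differences are constant (18).
162 + 18 = 180;  802 + 180 = 982;  2877 + 982 = 3859

3859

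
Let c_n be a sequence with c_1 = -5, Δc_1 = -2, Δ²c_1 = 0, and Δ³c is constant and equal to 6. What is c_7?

Build the table forward from the leading diagonal:
Δ³: 6, 6, 6, 6, 6, 6, 6
Δ²: 0, 6, 12, 18, 24, 30, 36
Δ: -2, -2, 4, 16, 34, 58, 88
c: -5, -7, -9, -5, 11, 45, 103

103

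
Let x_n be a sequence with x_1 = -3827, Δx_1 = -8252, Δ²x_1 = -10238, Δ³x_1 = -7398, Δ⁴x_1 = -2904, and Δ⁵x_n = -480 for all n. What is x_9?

-1000955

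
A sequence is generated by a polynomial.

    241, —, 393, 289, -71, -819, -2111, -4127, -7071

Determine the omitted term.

349

Using the last 7 terms:
Δ: -104  -360  -748  -1292  -2016  -2944
Δ²: -256  -388  -544  -724  -928
Δ³: -132  -156  -180  -204
Δ⁴: -24  -24  -24
Constant fourth difference = -24.
Extend backward: -132 + 24 = -108;  -256 + 108 = -148;  -104 + 148 = 44;  393 − 44 = 349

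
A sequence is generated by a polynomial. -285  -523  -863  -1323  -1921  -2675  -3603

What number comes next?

First differences: -238  -340  -460  -598  -754  -928
Second differences: -102  -120  -138  -156  -174
Third differences: -18  -18  -18  -18
Third differences constant at -18.
-174 − 18 = -192;  -928 − 192 = -1120;  -3603 − 1120 = -4723

-4723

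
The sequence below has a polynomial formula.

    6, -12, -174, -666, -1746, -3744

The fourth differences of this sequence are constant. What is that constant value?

-72

D1: -18, -162, -492, -1080, -1998
D2: -144, -330, -588, -918
D3: -186, -258, -330
D4: -72, -72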